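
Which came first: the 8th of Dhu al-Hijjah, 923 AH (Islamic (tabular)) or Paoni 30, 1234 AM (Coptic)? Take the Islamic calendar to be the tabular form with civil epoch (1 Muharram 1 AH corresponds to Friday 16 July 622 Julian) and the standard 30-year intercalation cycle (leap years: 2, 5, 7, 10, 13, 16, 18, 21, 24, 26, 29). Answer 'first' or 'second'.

first

The two dates have Julian Day Numbers 2275498 and 2275682 respectively.
Since 2275498 < 2275682, the first date comes first.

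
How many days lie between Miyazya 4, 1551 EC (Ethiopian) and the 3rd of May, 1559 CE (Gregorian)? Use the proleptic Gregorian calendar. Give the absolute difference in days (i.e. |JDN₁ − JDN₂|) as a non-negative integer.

24

First date → JDN 2290571; second date → JDN 2290595.
The interval is |2290571 − 2290595| = 24 days.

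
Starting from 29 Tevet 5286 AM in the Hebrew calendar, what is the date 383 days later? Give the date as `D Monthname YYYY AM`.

30 Shevat 5287 AM

JDN of 29 Tevet 5286 AM = 2278443.
2278443 + 383 = 2278826.
JDN 2278826 in the Hebrew calendar is 30 Shevat 5287 AM.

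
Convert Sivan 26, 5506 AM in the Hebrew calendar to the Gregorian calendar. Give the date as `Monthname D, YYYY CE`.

Both dates share Julian Day Number 2358938; in the Gregorian calendar that is 14 June 1746 CE.

June 14, 1746 CE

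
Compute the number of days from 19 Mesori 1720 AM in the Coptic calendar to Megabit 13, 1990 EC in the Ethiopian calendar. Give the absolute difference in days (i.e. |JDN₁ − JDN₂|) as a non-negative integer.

First date → JDN 2453243; second date → JDN 2450895.
The interval is |2453243 − 2450895| = 2348 days.

2348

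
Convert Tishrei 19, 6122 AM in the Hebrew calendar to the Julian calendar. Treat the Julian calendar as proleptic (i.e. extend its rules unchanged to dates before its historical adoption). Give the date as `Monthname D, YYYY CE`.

Julian Day Number of the source date = 2583690.
Converting JDN 2583690 to the Julian calendar gives 4 October 2361 CE.

October 4, 2361 CE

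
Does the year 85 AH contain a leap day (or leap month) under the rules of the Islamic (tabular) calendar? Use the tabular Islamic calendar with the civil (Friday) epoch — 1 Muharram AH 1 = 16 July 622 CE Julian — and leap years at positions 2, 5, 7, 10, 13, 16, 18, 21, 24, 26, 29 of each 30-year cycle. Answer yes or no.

no

Year 85 AH is year 25 of its 30-year cycle; leap positions are 2, 5, 7, 10, 13, 16, 18, 21, 24, 26, 29, so it is a common year (354 days).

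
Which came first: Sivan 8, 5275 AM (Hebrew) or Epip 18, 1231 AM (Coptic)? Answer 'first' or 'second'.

The two dates have Julian Day Numbers 2274553 and 2274604 respectively.
Since 2274553 < 2274604, the first date comes first.

first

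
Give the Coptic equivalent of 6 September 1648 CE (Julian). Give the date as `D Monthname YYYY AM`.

9 Thout 1365 AM

Julian Day Number of the source date = 2323239.
Converting JDN 2323239 to the Coptic calendar gives 9 Thout 1365 AM.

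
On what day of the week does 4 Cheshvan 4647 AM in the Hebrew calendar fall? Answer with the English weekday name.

Equivalently 10 October 886 Gregorian, JDN 2044948.
Since JDN mod 7 = 3 (0 = Monday), the day is Thursday.

Thursday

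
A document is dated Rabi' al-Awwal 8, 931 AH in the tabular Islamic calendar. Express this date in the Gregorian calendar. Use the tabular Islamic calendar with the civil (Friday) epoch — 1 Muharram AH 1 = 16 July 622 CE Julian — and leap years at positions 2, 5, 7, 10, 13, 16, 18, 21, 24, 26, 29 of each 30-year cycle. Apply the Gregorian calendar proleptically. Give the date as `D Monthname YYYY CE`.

13 January 1525 CE

Julian Day Number of the source date = 2278067.
Converting JDN 2278067 to the Gregorian calendar gives 13 January 1525 CE.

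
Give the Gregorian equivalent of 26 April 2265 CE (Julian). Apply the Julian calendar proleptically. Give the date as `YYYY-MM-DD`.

The Julian–Gregorian offset here is 15 days (Julian trailing).
26 April 2265 Julian + 15 days → 11 May 2265 Gregorian.

2265-05-11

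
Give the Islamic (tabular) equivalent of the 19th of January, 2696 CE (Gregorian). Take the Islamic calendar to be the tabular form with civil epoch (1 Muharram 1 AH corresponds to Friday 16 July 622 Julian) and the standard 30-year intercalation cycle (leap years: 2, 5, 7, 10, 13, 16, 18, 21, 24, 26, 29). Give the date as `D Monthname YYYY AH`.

21 Safar 2138 AH

Julian Day Number of the source date = 2705772.
Converting JDN 2705772 to the tabular Islamic calendar gives 21 Safar 2138 AH.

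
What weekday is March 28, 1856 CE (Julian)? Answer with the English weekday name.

Wednesday

This is JDN 2399049 (9 April 1856 Gregorian).
JDN 2399049 mod 7 = 2, and JDN 0 was a Monday, so this is a Wednesday.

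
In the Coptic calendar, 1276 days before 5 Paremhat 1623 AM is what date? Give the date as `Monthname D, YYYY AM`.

Thout 4, 1620 AM

Counting 1276 days back from JDN 2417649 reaches JDN 2416373, which is Thout 4, 1620 AM.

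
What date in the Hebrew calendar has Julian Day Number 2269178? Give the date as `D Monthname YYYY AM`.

JDN 2269178 is 12 September 1500 in the proleptic Gregorian calendar.
In the Hebrew calendar that day is 9 Tishrei 5261 AM.

9 Tishrei 5261 AM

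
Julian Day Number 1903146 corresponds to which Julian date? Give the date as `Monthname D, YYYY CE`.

July 13, 498 CE

JDN 1903146 is 14 July 498 in the proleptic Gregorian calendar.
In the Julian calendar that day is July 13, 498 CE.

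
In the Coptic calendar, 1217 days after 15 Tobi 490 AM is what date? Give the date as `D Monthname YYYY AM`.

16 Pashons 493 AM

Counting 1217 days forward from JDN 2003771 reaches JDN 2004988, which is 16 Pashons 493 AM.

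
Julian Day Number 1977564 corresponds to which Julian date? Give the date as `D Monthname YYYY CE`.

JDN 1977564 is 15 April 702 in the proleptic Gregorian calendar.
In the Julian calendar that day is 11 April 702 CE.

11 April 702 CE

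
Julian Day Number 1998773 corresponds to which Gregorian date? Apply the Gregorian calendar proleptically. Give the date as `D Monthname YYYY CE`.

9 May 760 CE

Counting from JDN 2299161 = 15 Oct 1582 gives an offset of -300388 days.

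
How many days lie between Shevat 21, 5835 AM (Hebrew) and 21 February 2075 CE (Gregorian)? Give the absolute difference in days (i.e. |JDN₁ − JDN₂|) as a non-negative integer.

First date → JDN 2478975; second date → JDN 2478990.
The interval is |2478975 − 2478990| = 15 days.

15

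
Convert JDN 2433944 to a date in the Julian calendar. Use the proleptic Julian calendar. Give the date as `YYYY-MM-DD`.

JDN 2433944 is 24 October 1951 in the Gregorian calendar.
In the Julian calendar that day is 1951-10-11.

1951-10-11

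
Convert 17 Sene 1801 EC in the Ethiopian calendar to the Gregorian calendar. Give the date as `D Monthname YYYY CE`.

Julian Day Number of the source date = 2381957.
Converting JDN 2381957 to the Gregorian calendar gives 23 June 1809 CE.

23 June 1809 CE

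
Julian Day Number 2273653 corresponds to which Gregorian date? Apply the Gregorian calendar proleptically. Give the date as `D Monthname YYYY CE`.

13 December 1512 CE

Counting from JDN 2299161 = 15 Oct 1582 gives an offset of -25508 days.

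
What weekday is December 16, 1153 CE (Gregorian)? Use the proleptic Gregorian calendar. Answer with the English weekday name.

Wednesday

Since JDN mod 7 = 2 (0 = Monday), the day is Wednesday.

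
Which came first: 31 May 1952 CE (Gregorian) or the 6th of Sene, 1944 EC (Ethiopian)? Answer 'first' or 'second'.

Converting both to JDN: 2434164 vs 2434177; the smaller is the first.

first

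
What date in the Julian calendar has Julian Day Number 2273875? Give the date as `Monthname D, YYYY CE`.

JDN 2273875 is 23 July 1513 in the proleptic Gregorian calendar.
In the Julian calendar that day is July 13, 1513 CE.

July 13, 1513 CE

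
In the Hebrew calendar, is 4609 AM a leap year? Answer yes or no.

Hebrew year 4609 is year 11 of its 19-year Metonic cycle; leap years are at positions 3, 6, 8, 11, 14, 17, 19, so it is a leap year (13 months).

yes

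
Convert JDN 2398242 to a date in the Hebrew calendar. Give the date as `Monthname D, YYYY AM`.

The Gregorian equivalent of JDN 2398242 is 23 January 1854.
In the Hebrew calendar that day is Tevet 23, 5614 AM.

Tevet 23, 5614 AM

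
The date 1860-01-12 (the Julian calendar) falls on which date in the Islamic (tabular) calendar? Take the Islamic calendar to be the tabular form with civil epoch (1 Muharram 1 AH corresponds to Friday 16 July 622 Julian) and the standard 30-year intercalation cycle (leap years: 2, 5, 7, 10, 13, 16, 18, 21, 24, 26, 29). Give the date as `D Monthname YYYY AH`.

Julian Day Number of the source date = 2400434.
Converting JDN 2400434 to the tabular Islamic calendar gives 1 Rajab 1276 AH.

1 Rajab 1276 AH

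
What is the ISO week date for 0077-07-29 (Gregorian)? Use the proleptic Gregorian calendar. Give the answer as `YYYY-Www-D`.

0077-W30-4

The weekday is Thursday (ISO weekday 4).
That Thursday belongs to ISO week 30 of ISO year 77.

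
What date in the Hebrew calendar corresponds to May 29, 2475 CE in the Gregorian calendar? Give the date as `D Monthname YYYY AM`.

23 Iyar 6235 AM

Julian Day Number of the source date = 2625184.
Converting JDN 2625184 to the Hebrew calendar gives 23 Iyar 6235 AM.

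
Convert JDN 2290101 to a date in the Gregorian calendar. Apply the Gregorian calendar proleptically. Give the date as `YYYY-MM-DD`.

1557-12-25

Counting from JDN 2299161 = 15 Oct 1582 gives an offset of -9060 days.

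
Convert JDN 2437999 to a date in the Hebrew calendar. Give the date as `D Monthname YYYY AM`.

3 Kislev 5723 AM

JDN 2437999 is 30 November 1962 in the Gregorian calendar.
In the Hebrew calendar that day is 3 Kislev 5723 AM.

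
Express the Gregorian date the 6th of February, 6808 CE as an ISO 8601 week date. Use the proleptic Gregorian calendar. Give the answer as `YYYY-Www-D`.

6808-W06-3

The weekday is Wednesday (ISO weekday 3).
That Wednesday belongs to ISO week 6 of ISO year 6808.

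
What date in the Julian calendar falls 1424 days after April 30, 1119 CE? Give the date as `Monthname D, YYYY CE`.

The starting date is JDN 2129892; 2129892 + 1424 = 2131316.
JDN 2131316 corresponds to March 24, 1123 CE.

March 24, 1123 CE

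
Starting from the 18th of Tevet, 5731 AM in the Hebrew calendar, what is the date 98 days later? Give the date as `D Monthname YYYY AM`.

The starting date is JDN 2440967; 2440967 + 98 = 2441065.
JDN 2441065 corresponds to 28 Nisan 5731 AM.

28 Nisan 5731 AM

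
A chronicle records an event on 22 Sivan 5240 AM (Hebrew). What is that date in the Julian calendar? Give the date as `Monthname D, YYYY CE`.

The source date corresponds to 9 June 1480 in the proleptic Gregorian calendar (JDN 2261779).
That day falls on 31 May 1480 CE in the Julian calendar.

May 31, 1480 CE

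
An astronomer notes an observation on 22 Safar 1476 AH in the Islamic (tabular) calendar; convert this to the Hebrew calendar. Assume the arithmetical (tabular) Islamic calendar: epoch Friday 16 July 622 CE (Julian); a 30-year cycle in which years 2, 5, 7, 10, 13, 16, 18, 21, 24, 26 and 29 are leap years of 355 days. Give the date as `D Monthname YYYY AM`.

24 Tishrei 5814 AM

The source date corresponds to 6 October 2053 in the Gregorian calendar (JDN 2471182).
That day falls on 24 Tishrei 5814 AM in the Hebrew calendar.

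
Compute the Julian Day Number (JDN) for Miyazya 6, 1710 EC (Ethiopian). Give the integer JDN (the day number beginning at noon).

2348648

Equivalently 12 April 1718 (Gregorian).
JDN 2299161 is 15 October 1582 CE (Gregorian); the target day is +49487 days from there, so JDN = 2348648.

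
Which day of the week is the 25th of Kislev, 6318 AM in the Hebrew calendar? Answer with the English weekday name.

Equivalently 18 December 2557 Gregorian, JDN 2655337.
JDN 2655337 mod 7 = 6, and JDN 0 was a Monday, so this is a Sunday.

Sunday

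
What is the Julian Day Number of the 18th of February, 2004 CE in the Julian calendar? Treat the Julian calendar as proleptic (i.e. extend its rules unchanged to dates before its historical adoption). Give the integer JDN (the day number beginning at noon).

2453067

In the Gregorian calendar the same day is 2 March 2004.
JDN 2299161 is 15 October 1582 CE (Gregorian); the target day is +153906 days from there, so JDN = 2453067.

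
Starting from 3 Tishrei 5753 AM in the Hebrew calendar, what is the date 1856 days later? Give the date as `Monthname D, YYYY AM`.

Tishrei 29, 5758 AM

Counting 1856 days forward from JDN 2448896 reaches JDN 2450752, which is Tishrei 29, 5758 AM.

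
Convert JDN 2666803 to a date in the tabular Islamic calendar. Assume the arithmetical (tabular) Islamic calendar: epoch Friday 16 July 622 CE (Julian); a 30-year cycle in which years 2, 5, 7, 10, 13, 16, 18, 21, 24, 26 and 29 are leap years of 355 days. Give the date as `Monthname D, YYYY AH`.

Rabi' al-Awwal 4, 2028 AH

JDN 2666803 is 10 May 2589 in the Gregorian calendar.
In the tabular Islamic calendar that day is Rabi' al-Awwal 4, 2028 AH.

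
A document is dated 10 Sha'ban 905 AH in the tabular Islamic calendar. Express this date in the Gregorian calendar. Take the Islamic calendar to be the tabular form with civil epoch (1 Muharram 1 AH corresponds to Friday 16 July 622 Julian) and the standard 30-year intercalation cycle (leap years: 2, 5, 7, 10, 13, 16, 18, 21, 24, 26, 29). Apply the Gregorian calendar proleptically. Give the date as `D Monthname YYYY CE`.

21 March 1500 CE

Julian Day Number of the source date = 2269003.
Converting JDN 2269003 to the Gregorian calendar gives 21 March 1500 CE.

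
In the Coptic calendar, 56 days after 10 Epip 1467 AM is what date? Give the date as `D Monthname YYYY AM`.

6 Pi Kogi Enavot 1467 AM

Counting 56 days forward from JDN 2360795 reaches JDN 2360851, which is 6 Pi Kogi Enavot 1467 AM.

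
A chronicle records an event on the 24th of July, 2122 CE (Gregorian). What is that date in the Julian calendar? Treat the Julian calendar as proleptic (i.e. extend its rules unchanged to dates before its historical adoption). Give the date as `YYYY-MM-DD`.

The Julian–Gregorian offset here is 14 days (Julian trailing).
24 July 2122 Gregorian − 14 days → 10 July 2122 Julian.

2122-07-10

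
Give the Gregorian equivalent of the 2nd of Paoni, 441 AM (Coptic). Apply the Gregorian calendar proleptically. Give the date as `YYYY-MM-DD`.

Julian Day Number of the source date = 1986011.
Converting JDN 1986011 to the Gregorian calendar gives 31 May 725 CE.

0725-05-31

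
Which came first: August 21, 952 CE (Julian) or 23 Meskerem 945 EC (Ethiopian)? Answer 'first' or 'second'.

Converting both to JDN: 2069009 vs 2069039; the smaller is the first.

first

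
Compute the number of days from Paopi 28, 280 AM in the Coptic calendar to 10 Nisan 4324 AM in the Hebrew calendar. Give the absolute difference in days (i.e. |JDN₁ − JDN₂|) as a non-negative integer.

JDN of the first date = 1926992.
JDN of the second date = 1927156.
|1927156 − 1926992| = 164.

164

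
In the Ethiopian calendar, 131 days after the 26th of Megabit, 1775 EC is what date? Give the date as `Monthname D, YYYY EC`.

Nehase 7, 1775 EC

JDN of the 26th of Megabit, 1775 EC = 2372379.
2372379 + 131 = 2372510.
JDN 2372510 in the Ethiopian calendar is Nehase 7, 1775 EC.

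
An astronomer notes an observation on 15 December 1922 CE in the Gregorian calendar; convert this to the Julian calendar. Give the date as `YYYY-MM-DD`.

1922-12-02

The Julian–Gregorian offset here is 13 days (Julian trailing).
15 December 1922 Gregorian − 13 days → 2 December 1922 Julian.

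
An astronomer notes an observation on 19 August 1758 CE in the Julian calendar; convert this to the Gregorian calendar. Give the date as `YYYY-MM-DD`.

1758-08-30

For dates in this range the Gregorian date is 11 days ahead of the Julian.
19 August 1758 Julian + 11 days → 30 August 1758 Gregorian.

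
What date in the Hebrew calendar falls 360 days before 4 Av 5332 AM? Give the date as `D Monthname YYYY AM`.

The starting date is JDN 2295426; 2295426 − 360 = 2295066.
JDN 2295066 corresponds to 27 Tammuz 5331 AM.

27 Tammuz 5331 AM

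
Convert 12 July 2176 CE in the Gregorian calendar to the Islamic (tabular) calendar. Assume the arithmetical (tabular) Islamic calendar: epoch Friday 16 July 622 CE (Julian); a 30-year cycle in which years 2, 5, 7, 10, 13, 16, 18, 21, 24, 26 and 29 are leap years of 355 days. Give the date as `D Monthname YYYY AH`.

Both dates share Julian Day Number 2516021; in the tabular Islamic calendar that is 5 Ramadan 1602 AH.

5 Ramadan 1602 AH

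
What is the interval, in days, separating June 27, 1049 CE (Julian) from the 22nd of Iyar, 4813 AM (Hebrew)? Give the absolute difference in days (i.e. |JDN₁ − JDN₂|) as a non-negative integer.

First date → JDN 2104383; second date → JDN 2105799.
The interval is |2104383 − 2105799| = 1416 days.

1416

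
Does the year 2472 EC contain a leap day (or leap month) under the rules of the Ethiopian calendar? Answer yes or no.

2472 mod 4 = 0; in the Ethiopian calendar a year is leap when year mod 4 = 3, so it is a common year.

no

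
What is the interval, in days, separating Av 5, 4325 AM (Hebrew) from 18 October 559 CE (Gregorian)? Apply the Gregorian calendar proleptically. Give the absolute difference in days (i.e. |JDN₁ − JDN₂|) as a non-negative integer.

2103

JDN of the first date = 1927624.
JDN of the second date = 1925521.
|1925521 − 1927624| = 2103.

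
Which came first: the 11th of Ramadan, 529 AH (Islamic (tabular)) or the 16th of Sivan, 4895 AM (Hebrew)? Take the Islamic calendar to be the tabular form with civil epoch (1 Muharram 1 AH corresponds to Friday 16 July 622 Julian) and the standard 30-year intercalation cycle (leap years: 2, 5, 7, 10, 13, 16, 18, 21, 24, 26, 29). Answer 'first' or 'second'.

second

First date → JDN 2135792; second date → JDN 2135766.
JDN 2135766 < JDN 2135792, so the second date is earlier.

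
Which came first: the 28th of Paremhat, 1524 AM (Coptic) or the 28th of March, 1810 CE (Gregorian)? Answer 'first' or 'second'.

first

First date → JDN 2381513; second date → JDN 2382235.
JDN 2381513 < JDN 2382235, so the first date is earlier.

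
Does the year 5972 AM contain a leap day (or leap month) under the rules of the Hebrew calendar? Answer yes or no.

yes

Hebrew year 5972 is year 6 of its 19-year Metonic cycle; leap years are at positions 3, 6, 8, 11, 14, 17, 19, so it is a leap year (13 months).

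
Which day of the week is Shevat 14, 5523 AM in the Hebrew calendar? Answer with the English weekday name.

Friday

In the Gregorian calendar this is 28 January 1763 (JDN 2365010).
2365010 ≡ 4 (mod 7); counting from Monday = 0 gives Friday.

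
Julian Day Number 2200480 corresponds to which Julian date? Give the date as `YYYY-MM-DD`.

JDN 2200480 is 10 August 1312 in the proleptic Gregorian calendar.
In the Julian calendar that day is 1312-08-02.

1312-08-02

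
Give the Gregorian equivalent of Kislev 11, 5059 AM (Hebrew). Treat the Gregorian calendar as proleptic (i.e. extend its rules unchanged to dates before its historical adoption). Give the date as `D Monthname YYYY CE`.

24 November 1298 CE

Both dates share Julian Day Number 2195473; in the Gregorian calendar that is 24 November 1298 CE.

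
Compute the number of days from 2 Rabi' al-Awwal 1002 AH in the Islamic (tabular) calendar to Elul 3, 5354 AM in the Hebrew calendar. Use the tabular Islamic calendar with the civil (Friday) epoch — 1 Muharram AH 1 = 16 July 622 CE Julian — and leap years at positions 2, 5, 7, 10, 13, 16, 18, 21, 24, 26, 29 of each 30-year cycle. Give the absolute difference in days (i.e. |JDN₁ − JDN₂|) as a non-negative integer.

First date → JDN 2303221; second date → JDN 2303487.
The interval is |2303221 − 2303487| = 266 days.

266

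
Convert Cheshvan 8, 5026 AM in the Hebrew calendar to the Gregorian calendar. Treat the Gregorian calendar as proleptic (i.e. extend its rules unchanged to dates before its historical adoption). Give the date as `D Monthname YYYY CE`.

26 October 1265 CE

Julian Day Number of the source date = 2183391.
Converting JDN 2183391 to the Gregorian calendar gives 26 October 1265 CE.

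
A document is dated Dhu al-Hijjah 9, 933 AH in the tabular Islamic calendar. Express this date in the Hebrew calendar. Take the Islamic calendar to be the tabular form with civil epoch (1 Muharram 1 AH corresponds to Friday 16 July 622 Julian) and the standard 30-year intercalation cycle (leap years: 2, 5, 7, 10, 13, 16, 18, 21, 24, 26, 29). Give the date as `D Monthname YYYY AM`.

11 Tishrei 5288 AM

Both dates share Julian Day Number 2279043; in the Hebrew calendar that is 11 Tishrei 5288 AM.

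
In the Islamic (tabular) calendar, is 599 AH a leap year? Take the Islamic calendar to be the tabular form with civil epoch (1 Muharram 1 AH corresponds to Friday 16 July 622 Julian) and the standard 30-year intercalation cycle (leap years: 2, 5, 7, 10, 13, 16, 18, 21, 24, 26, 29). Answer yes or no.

Year 599 AH is year 29 of its 30-year cycle; leap positions are 2, 5, 7, 10, 13, 16, 18, 21, 24, 26, 29, so it is a leap year (355 days).

yes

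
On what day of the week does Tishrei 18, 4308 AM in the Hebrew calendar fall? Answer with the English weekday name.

Thursday

This is JDN 1921111 (21 September 547 Gregorian).
1921111 ≡ 3 (mod 7); counting from Monday = 0 gives Thursday.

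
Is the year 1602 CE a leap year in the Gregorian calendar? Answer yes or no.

1602 is not divisible by 4, so it is a common year.

no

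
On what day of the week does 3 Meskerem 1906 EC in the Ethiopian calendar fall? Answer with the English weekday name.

This is JDN 2420024 (13 September 1913 Gregorian).
2420024 ≡ 5 (mod 7); counting from Monday = 0 gives Saturday.

Saturday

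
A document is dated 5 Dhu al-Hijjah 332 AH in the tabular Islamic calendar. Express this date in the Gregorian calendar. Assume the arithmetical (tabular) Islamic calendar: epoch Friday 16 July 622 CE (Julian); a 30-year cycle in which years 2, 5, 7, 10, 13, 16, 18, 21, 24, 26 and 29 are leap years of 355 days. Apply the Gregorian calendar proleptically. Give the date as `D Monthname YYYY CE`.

Julian Day Number of the source date = 2066064.
Converting JDN 2066064 to the Gregorian calendar gives 3 August 944 CE.

3 August 944 CE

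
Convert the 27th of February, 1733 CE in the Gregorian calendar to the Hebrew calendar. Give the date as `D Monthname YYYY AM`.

12 Adar 5493 AM

Both dates share Julian Day Number 2354083; in the Hebrew calendar that is 12 Adar 5493 AM.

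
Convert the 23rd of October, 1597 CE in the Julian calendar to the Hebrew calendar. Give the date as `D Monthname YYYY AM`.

Julian Day Number of the source date = 2304658.
Converting JDN 2304658 to the Hebrew calendar gives 21 Cheshvan 5358 AM.

21 Cheshvan 5358 AM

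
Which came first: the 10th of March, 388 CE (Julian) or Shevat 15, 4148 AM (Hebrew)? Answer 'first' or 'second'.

second

Converting both to JDN: 1862844 vs 1862784; the smaller is the second.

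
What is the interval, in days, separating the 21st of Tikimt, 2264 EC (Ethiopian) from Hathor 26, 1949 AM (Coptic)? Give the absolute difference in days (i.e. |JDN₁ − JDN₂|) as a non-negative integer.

14210

First date → JDN 2550832; second date → JDN 2536622.
The interval is |2550832 − 2536622| = 14210 days.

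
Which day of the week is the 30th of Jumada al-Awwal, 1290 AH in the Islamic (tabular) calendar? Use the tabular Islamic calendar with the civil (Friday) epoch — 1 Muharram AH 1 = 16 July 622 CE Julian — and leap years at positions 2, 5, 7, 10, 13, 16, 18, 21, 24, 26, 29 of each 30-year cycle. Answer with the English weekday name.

Saturday

In the Gregorian calendar this is 26 July 1873 (JDN 2405366).
JDN 2405366 mod 7 = 5, and JDN 0 was a Monday, so this is a Saturday.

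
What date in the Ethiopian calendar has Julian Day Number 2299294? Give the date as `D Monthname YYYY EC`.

21 Yekatit 1575 EC

The Gregorian equivalent of JDN 2299294 is 25 February 1583.
In the Ethiopian calendar that day is 21 Yekatit 1575 EC.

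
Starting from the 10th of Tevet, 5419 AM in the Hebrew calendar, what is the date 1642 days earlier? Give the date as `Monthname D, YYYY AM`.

Counting 1642 days back from JDN 2327002 reaches JDN 2325360, which is Tammuz 23, 5414 AM.

Tammuz 23, 5414 AM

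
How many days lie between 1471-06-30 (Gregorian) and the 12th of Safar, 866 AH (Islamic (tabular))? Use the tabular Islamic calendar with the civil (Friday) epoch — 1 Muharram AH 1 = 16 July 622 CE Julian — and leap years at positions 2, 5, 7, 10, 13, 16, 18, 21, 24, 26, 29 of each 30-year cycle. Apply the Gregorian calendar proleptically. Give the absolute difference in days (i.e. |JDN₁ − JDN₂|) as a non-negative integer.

First date → JDN 2258512; second date → JDN 2255008.
The interval is |2258512 − 2255008| = 3504 days.

3504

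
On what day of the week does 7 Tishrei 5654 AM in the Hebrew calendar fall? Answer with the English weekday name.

Sunday

Equivalently 17 September 1893 Gregorian, JDN 2412724.
JDN 2412724 mod 7 = 6, and JDN 0 was a Monday, so this is a Sunday.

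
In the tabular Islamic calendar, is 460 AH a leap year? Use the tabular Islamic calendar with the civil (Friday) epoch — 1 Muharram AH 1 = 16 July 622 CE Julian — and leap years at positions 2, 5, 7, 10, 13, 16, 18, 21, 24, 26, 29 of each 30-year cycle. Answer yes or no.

yes

Year 460 AH is year 10 of its 30-year cycle; leap positions are 2, 5, 7, 10, 13, 16, 18, 21, 24, 26, 29, so it is a leap year (355 days).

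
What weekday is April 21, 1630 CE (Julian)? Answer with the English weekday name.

Wednesday

Equivalently 1 May 1630 Gregorian, JDN 2316526.
Since JDN mod 7 = 2 (0 = Monday), the day is Wednesday.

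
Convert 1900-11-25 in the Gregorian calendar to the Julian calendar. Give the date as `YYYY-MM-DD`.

1900-11-12

The Julian–Gregorian offset here is 13 days (Julian trailing).
25 November 1900 Gregorian − 13 days → 12 November 1900 Julian.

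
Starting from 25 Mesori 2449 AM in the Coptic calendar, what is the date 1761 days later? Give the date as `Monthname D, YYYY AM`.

Paoni 20, 2454 AM

JDN of 25 Mesori 2449 AM = 2719516.
2719516 + 1761 = 2721277.
JDN 2721277 in the Coptic calendar is Paoni 20, 2454 AM.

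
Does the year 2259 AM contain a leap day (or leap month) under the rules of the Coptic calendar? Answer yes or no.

2259 mod 4 = 3; in the Coptic calendar a year is leap when year mod 4 = 3, so it is a leap year.

yes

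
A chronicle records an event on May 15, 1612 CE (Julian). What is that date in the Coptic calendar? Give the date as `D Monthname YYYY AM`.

20 Pashons 1328 AM

The source date corresponds to 25 May 1612 in the Gregorian calendar (JDN 2309976).
That day falls on 20 Pashons 1328 AM in the Coptic calendar.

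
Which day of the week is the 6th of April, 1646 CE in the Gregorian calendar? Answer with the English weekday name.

Friday

Since JDN mod 7 = 4 (0 = Monday), the day is Friday.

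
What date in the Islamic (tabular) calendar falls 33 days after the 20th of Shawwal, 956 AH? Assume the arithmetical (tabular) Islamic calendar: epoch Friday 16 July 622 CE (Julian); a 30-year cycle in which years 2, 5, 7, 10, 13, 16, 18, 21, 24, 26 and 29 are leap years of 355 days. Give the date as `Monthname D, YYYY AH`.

Dhu al-Qa'dah 24, 956 AH

Counting 33 days forward from JDN 2287145 reaches JDN 2287178, which is Dhu al-Qa'dah 24, 956 AH.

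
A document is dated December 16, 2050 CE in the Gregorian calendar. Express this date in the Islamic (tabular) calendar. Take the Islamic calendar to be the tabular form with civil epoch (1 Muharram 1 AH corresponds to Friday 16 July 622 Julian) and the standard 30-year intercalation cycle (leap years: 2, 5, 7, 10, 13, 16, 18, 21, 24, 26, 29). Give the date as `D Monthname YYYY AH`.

1 Rabi' al-Thani 1473 AH

Both dates share Julian Day Number 2470157; in the tabular Islamic calendar that is 1 Rabi' al-Thani 1473 AH.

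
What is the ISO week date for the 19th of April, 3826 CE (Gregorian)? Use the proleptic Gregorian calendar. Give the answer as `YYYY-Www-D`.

3826-W16-3

The weekday is Wednesday (ISO weekday 3).
That Wednesday belongs to ISO week 16 of ISO year 3826.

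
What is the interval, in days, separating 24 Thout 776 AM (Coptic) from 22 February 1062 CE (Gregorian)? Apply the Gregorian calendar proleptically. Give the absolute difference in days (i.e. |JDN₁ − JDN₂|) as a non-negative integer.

878

First date → JDN 2108122; second date → JDN 2109000.
The interval is |2108122 − 2109000| = 878 days.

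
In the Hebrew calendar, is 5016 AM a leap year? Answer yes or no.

Hebrew year 5016 is year 19 of its 19-year Metonic cycle; leap years are at positions 3, 6, 8, 11, 14, 17, 19, so it is a leap year (13 months).

yes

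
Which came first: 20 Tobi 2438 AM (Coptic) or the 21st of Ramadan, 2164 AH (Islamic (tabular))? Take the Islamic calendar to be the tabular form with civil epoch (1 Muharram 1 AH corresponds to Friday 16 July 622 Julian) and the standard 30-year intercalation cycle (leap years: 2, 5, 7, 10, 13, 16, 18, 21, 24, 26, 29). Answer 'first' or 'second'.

second

Converting both to JDN: 2715283 vs 2715191; the smaller is the second.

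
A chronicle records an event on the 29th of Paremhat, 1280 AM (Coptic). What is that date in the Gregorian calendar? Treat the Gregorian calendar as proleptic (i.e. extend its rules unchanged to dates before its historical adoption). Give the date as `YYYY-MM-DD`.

Both dates share Julian Day Number 2292393; in the Gregorian calendar that is 4 April 1564 CE.

1564-04-04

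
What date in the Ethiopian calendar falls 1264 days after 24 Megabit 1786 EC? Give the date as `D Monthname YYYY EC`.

7 Meskerem 1790 EC

JDN of 24 Megabit 1786 EC = 2376395.
2376395 + 1264 = 2377659.
JDN 2377659 in the Ethiopian calendar is 7 Meskerem 1790 EC.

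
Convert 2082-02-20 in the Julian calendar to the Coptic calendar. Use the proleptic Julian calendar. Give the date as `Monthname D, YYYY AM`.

Julian Day Number of the source date = 2481559.
Converting JDN 2481559 to the Coptic calendar gives 26 Meshir 1798 AM.

Meshir 26, 1798 AM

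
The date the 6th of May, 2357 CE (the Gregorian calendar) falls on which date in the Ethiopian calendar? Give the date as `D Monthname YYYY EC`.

25 Miyazya 2349 EC

Julian Day Number of the source date = 2582062.
Converting JDN 2582062 to the Ethiopian calendar gives 25 Miyazya 2349 EC.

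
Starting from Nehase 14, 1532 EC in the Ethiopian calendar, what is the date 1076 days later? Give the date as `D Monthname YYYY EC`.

Counting 1076 days forward from JDN 2283762 reaches JDN 2284838, which is 25 Hamle 1535 EC.

25 Hamle 1535 EC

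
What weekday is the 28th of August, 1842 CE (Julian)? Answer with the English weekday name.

Friday

This is JDN 2394088 (9 September 1842 Gregorian).
JDN 2394088 mod 7 = 4, and JDN 0 was a Monday, so this is a Friday.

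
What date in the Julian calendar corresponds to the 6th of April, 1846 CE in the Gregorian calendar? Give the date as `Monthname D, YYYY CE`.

The Julian–Gregorian offset here is 12 days (Julian trailing).
6 April 1846 Gregorian − 12 days → 25 March 1846 Julian.

March 25, 1846 CE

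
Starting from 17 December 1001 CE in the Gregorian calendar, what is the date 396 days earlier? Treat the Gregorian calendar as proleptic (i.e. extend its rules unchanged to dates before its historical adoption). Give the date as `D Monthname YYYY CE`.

16 November 1000 CE

JDN of 17 December 1001 CE = 2087018.
2087018 − 396 = 2086622.
JDN 2086622 in the Gregorian calendar is 16 November 1000 CE.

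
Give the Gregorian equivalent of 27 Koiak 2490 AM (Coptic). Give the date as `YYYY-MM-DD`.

2774-01-11

Julian Day Number of the source date = 2734253.
Converting JDN 2734253 to the Gregorian calendar gives 11 January 2774 CE.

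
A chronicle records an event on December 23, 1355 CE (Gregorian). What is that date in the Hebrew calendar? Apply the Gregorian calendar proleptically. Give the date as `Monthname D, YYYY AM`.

Julian Day Number of the source date = 2216320.
Converting JDN 2216320 to the Hebrew calendar gives 10 Tevet 5116 AM.

Tevet 10, 5116 AM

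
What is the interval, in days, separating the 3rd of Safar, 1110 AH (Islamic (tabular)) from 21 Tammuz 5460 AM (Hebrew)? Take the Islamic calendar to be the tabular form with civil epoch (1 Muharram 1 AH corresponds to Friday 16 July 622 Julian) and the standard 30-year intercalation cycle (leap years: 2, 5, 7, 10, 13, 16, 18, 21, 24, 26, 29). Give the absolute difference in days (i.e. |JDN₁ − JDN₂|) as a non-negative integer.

First date → JDN 2341465; second date → JDN 2342161.
The interval is |2341465 − 2342161| = 696 days.

696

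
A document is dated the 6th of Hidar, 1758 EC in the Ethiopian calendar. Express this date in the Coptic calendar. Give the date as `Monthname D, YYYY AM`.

The source date corresponds to 13 November 1765 in the Gregorian calendar (JDN 2366030).
That day falls on 6 Hathor 1482 AM in the Coptic calendar.

Hathor 6, 1482 AM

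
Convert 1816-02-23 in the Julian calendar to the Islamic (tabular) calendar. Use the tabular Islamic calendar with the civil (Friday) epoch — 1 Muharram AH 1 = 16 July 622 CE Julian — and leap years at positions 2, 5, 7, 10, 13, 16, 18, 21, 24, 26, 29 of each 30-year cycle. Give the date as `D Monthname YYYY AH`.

6 Rabi' al-Thani 1231 AH

Both dates share Julian Day Number 2384405; in the tabular Islamic calendar that is 6 Rabi' al-Thani 1231 AH.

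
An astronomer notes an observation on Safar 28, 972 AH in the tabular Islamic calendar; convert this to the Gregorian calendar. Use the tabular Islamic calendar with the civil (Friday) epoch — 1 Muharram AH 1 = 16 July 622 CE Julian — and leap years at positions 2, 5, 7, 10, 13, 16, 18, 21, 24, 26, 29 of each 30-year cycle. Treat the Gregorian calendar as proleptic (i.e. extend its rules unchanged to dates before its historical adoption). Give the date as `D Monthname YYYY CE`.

Julian Day Number of the source date = 2292587.
Converting JDN 2292587 to the Gregorian calendar gives 15 October 1564 CE.

15 October 1564 CE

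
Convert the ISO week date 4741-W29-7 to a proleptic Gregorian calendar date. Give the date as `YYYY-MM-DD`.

ISO week 1 of 4741 is the week containing the first Thursday of 4741.
Week 29, day 7 (Sunday) lands on 4741-07-20.

4741-07-20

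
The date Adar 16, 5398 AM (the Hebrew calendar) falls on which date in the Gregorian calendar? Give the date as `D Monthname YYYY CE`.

Julian Day Number of the source date = 2319388.
Converting JDN 2319388 to the Gregorian calendar gives 2 March 1638 CE.

2 March 1638 CE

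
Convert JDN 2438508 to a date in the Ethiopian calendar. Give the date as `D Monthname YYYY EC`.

The Gregorian equivalent of JDN 2438508 is 22 April 1964.
In the Ethiopian calendar that day is 14 Miyazya 1956 EC.

14 Miyazya 1956 EC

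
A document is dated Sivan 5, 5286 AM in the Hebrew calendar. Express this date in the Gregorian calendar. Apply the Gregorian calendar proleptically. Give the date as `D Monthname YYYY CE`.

27 May 1526 CE

Julian Day Number of the source date = 2278566.
Converting JDN 2278566 to the Gregorian calendar gives 27 May 1526 CE.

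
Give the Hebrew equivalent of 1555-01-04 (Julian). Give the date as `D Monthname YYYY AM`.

12 Shevat 5315 AM

Julian Day Number of the source date = 2289025.
Converting JDN 2289025 to the Hebrew calendar gives 12 Shevat 5315 AM.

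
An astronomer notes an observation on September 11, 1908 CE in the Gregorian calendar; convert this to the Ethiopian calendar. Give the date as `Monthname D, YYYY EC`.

Julian Day Number of the source date = 2418196.
Converting JDN 2418196 to the Ethiopian calendar gives 1 Meskerem 1901 EC.

Meskerem 1, 1901 EC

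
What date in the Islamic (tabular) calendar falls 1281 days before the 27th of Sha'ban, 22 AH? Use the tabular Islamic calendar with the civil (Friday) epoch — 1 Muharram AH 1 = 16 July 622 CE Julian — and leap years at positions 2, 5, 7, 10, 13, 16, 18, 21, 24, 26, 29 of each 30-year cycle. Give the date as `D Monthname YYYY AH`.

16 Muharram 19 AH

The starting date is JDN 1956115; 1956115 − 1281 = 1954834.
JDN 1954834 corresponds to 16 Muharram 19 AH.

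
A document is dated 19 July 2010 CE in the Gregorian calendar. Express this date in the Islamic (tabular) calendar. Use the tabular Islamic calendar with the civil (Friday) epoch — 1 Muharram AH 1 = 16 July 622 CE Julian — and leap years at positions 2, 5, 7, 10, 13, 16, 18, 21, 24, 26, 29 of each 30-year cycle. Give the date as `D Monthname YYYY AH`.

7 Sha'ban 1431 AH

Julian Day Number of the source date = 2455397.
Converting JDN 2455397 to the tabular Islamic calendar gives 7 Sha'ban 1431 AH.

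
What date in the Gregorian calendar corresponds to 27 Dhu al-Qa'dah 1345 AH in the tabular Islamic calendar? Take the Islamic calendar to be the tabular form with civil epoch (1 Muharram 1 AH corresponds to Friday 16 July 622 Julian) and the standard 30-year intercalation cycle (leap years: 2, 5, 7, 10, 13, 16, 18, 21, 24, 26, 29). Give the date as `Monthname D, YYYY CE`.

May 29, 1927 CE

Julian Day Number of the source date = 2425030.
Converting JDN 2425030 to the Gregorian calendar gives 29 May 1927 CE.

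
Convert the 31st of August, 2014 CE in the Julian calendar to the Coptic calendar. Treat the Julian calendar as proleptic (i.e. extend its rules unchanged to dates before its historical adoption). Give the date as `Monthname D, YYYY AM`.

Thout 3, 1731 AM

Julian Day Number of the source date = 2456914.
Converting JDN 2456914 to the Coptic calendar gives 3 Thout 1731 AM.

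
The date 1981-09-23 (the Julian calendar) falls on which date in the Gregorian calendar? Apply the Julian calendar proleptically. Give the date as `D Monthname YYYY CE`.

6 October 1981 CE

The Julian–Gregorian offset here is 13 days (Julian trailing).
23 September 1981 Julian + 13 days → 6 October 1981 Gregorian.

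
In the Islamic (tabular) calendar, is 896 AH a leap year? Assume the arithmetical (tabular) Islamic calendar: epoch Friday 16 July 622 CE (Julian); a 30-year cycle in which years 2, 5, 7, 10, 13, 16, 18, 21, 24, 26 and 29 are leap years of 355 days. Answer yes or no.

yes

Year 896 AH is year 26 of its 30-year cycle; leap positions are 2, 5, 7, 10, 13, 16, 18, 21, 24, 26, 29, so it is a leap year (355 days).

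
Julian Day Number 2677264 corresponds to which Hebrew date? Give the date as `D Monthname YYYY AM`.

The Gregorian equivalent of JDN 2677264 is 31 December 2617.
In the Hebrew calendar that day is 11 Tevet 6378 AM.

11 Tevet 6378 AM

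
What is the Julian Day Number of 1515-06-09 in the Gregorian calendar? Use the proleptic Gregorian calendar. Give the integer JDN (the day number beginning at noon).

JDN 2451545 is 1 January 2000 CE (Gregorian); the target day is −176984 days from there, so JDN = 2274561.

2274561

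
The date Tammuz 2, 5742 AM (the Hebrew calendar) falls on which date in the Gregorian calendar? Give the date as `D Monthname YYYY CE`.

23 June 1982 CE

Both dates share Julian Day Number 2445144; in the Gregorian calendar that is 23 June 1982 CE.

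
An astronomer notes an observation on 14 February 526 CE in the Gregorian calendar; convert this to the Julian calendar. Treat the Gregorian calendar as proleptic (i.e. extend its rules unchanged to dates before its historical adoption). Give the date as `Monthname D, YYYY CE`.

February 12, 526 CE

The Julian–Gregorian offset here is 2 days (Julian trailing).
14 February 526 Gregorian − 2 days → 12 February 526 Julian.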